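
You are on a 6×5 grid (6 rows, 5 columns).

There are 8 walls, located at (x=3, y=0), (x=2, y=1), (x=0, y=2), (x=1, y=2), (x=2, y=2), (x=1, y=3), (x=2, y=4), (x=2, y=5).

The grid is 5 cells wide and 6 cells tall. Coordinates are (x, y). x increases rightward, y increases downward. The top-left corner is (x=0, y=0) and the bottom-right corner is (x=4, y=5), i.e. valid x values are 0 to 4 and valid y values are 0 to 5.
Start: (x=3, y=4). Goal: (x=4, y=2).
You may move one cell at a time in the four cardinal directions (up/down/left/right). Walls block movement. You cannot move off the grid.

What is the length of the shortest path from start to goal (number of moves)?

Answer: Shortest path length: 3

Derivation:
BFS from (x=3, y=4) until reaching (x=4, y=2):
  Distance 0: (x=3, y=4)
  Distance 1: (x=3, y=3), (x=4, y=4), (x=3, y=5)
  Distance 2: (x=3, y=2), (x=2, y=3), (x=4, y=3), (x=4, y=5)
  Distance 3: (x=3, y=1), (x=4, y=2)  <- goal reached here
One shortest path (3 moves): (x=3, y=4) -> (x=4, y=4) -> (x=4, y=3) -> (x=4, y=2)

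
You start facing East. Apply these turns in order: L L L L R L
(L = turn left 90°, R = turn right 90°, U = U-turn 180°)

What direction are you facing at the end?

Answer: Final heading: East

Derivation:
Start: East
  L (left (90° counter-clockwise)) -> North
  L (left (90° counter-clockwise)) -> West
  L (left (90° counter-clockwise)) -> South
  L (left (90° counter-clockwise)) -> East
  R (right (90° clockwise)) -> South
  L (left (90° counter-clockwise)) -> East
Final: East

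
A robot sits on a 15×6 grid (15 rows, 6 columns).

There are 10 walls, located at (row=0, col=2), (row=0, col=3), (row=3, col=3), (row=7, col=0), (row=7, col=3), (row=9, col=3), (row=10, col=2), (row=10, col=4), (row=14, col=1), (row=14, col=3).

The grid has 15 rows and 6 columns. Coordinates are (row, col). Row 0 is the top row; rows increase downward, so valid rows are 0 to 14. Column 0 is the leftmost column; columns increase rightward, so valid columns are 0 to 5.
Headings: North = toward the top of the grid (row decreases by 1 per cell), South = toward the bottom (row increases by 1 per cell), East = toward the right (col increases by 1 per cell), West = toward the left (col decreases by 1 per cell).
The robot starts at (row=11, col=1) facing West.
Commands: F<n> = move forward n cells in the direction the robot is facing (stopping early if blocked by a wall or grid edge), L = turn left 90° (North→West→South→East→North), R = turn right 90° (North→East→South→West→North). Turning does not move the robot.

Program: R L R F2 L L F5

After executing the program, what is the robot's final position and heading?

Start: (row=11, col=1), facing West
  R: turn right, now facing North
  L: turn left, now facing West
  R: turn right, now facing North
  F2: move forward 2, now at (row=9, col=1)
  L: turn left, now facing West
  L: turn left, now facing South
  F5: move forward 4/5 (blocked), now at (row=13, col=1)
Final: (row=13, col=1), facing South

Answer: Final position: (row=13, col=1), facing South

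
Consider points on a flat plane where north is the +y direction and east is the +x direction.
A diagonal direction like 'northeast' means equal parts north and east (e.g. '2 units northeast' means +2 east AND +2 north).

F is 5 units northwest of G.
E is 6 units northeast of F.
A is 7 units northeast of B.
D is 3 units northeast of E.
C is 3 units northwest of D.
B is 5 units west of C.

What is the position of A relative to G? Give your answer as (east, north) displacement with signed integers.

Place G at the origin (east=0, north=0).
  F is 5 units northwest of G: delta (east=-5, north=+5); F at (east=-5, north=5).
  E is 6 units northeast of F: delta (east=+6, north=+6); E at (east=1, north=11).
  D is 3 units northeast of E: delta (east=+3, north=+3); D at (east=4, north=14).
  C is 3 units northwest of D: delta (east=-3, north=+3); C at (east=1, north=17).
  B is 5 units west of C: delta (east=-5, north=+0); B at (east=-4, north=17).
  A is 7 units northeast of B: delta (east=+7, north=+7); A at (east=3, north=24).
Therefore A relative to G: (east=3, north=24).

Answer: A is at (east=3, north=24) relative to G.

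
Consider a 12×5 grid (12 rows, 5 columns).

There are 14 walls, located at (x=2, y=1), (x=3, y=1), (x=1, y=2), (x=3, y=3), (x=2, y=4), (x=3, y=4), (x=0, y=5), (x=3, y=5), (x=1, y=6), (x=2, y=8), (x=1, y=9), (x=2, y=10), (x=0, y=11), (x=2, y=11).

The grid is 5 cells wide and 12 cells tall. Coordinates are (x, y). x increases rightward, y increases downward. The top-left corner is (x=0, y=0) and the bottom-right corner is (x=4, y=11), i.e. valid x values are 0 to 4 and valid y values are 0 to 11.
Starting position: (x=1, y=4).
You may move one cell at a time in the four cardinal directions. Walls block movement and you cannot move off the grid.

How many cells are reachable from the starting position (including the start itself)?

Answer: Reachable cells: 46

Derivation:
BFS flood-fill from (x=1, y=4):
  Distance 0: (x=1, y=4)
  Distance 1: (x=1, y=3), (x=0, y=4), (x=1, y=5)
  Distance 2: (x=0, y=3), (x=2, y=3), (x=2, y=5)
  Distance 3: (x=0, y=2), (x=2, y=2), (x=2, y=6)
  Distance 4: (x=0, y=1), (x=3, y=2), (x=3, y=6), (x=2, y=7)
  Distance 5: (x=0, y=0), (x=1, y=1), (x=4, y=2), (x=4, y=6), (x=1, y=7), (x=3, y=7)
  Distance 6: (x=1, y=0), (x=4, y=1), (x=4, y=3), (x=4, y=5), (x=0, y=7), (x=4, y=7), (x=1, y=8), (x=3, y=8)
  Distance 7: (x=2, y=0), (x=4, y=0), (x=4, y=4), (x=0, y=6), (x=0, y=8), (x=4, y=8), (x=3, y=9)
  Distance 8: (x=3, y=0), (x=0, y=9), (x=2, y=9), (x=4, y=9), (x=3, y=10)
  Distance 9: (x=0, y=10), (x=4, y=10), (x=3, y=11)
  Distance 10: (x=1, y=10), (x=4, y=11)
  Distance 11: (x=1, y=11)
Total reachable: 46 (grid has 46 open cells total)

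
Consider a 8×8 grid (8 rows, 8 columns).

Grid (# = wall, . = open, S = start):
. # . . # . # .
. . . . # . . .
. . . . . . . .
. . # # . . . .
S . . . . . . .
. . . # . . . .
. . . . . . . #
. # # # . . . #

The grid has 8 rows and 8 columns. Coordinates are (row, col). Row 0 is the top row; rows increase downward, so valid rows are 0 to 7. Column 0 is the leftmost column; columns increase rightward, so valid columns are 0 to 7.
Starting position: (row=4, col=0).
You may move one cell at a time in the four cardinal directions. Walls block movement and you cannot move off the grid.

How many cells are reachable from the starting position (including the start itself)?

Answer: Reachable cells: 52

Derivation:
BFS flood-fill from (row=4, col=0):
  Distance 0: (row=4, col=0)
  Distance 1: (row=3, col=0), (row=4, col=1), (row=5, col=0)
  Distance 2: (row=2, col=0), (row=3, col=1), (row=4, col=2), (row=5, col=1), (row=6, col=0)
  Distance 3: (row=1, col=0), (row=2, col=1), (row=4, col=3), (row=5, col=2), (row=6, col=1), (row=7, col=0)
  Distance 4: (row=0, col=0), (row=1, col=1), (row=2, col=2), (row=4, col=4), (row=6, col=2)
  Distance 5: (row=1, col=2), (row=2, col=3), (row=3, col=4), (row=4, col=5), (row=5, col=4), (row=6, col=3)
  Distance 6: (row=0, col=2), (row=1, col=3), (row=2, col=4), (row=3, col=5), (row=4, col=6), (row=5, col=5), (row=6, col=4)
  Distance 7: (row=0, col=3), (row=2, col=5), (row=3, col=6), (row=4, col=7), (row=5, col=6), (row=6, col=5), (row=7, col=4)
  Distance 8: (row=1, col=5), (row=2, col=6), (row=3, col=7), (row=5, col=7), (row=6, col=6), (row=7, col=5)
  Distance 9: (row=0, col=5), (row=1, col=6), (row=2, col=7), (row=7, col=6)
  Distance 10: (row=1, col=7)
  Distance 11: (row=0, col=7)
Total reachable: 52 (grid has 52 open cells total)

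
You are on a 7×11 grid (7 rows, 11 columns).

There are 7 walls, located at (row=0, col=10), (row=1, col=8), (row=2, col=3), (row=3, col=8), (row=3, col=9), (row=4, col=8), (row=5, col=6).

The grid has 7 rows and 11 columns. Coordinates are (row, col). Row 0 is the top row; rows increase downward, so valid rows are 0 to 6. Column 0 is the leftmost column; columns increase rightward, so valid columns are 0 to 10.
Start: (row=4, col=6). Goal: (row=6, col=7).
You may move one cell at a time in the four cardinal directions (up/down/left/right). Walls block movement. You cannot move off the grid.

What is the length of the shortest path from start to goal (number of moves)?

BFS from (row=4, col=6) until reaching (row=6, col=7):
  Distance 0: (row=4, col=6)
  Distance 1: (row=3, col=6), (row=4, col=5), (row=4, col=7)
  Distance 2: (row=2, col=6), (row=3, col=5), (row=3, col=7), (row=4, col=4), (row=5, col=5), (row=5, col=7)
  Distance 3: (row=1, col=6), (row=2, col=5), (row=2, col=7), (row=3, col=4), (row=4, col=3), (row=5, col=4), (row=5, col=8), (row=6, col=5), (row=6, col=7)  <- goal reached here
One shortest path (3 moves): (row=4, col=6) -> (row=4, col=7) -> (row=5, col=7) -> (row=6, col=7)

Answer: Shortest path length: 3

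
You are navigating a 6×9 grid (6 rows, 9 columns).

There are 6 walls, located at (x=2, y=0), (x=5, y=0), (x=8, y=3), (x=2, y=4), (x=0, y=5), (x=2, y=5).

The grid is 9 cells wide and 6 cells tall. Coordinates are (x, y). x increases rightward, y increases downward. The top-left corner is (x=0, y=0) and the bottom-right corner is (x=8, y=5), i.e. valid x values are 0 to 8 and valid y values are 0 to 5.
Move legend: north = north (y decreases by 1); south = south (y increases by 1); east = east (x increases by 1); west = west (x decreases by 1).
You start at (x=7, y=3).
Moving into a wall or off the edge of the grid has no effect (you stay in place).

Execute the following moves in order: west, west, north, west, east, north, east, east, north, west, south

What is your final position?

Answer: Final position: (x=6, y=1)

Derivation:
Start: (x=7, y=3)
  west (west): (x=7, y=3) -> (x=6, y=3)
  west (west): (x=6, y=3) -> (x=5, y=3)
  north (north): (x=5, y=3) -> (x=5, y=2)
  west (west): (x=5, y=2) -> (x=4, y=2)
  east (east): (x=4, y=2) -> (x=5, y=2)
  north (north): (x=5, y=2) -> (x=5, y=1)
  east (east): (x=5, y=1) -> (x=6, y=1)
  east (east): (x=6, y=1) -> (x=7, y=1)
  north (north): (x=7, y=1) -> (x=7, y=0)
  west (west): (x=7, y=0) -> (x=6, y=0)
  south (south): (x=6, y=0) -> (x=6, y=1)
Final: (x=6, y=1)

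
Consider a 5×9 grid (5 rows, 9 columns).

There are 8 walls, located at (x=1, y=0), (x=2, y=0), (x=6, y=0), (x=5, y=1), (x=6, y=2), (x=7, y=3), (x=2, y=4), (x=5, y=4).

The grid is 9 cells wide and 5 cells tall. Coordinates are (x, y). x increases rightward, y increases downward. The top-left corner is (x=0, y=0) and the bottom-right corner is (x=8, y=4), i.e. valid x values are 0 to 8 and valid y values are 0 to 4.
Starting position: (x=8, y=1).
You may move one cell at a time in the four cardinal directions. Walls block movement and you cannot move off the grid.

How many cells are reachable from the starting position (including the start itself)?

BFS flood-fill from (x=8, y=1):
  Distance 0: (x=8, y=1)
  Distance 1: (x=8, y=0), (x=7, y=1), (x=8, y=2)
  Distance 2: (x=7, y=0), (x=6, y=1), (x=7, y=2), (x=8, y=3)
  Distance 3: (x=8, y=4)
  Distance 4: (x=7, y=4)
  Distance 5: (x=6, y=4)
  Distance 6: (x=6, y=3)
  Distance 7: (x=5, y=3)
  Distance 8: (x=5, y=2), (x=4, y=3)
  Distance 9: (x=4, y=2), (x=3, y=3), (x=4, y=4)
  Distance 10: (x=4, y=1), (x=3, y=2), (x=2, y=3), (x=3, y=4)
  Distance 11: (x=4, y=0), (x=3, y=1), (x=2, y=2), (x=1, y=3)
  Distance 12: (x=3, y=0), (x=5, y=0), (x=2, y=1), (x=1, y=2), (x=0, y=3), (x=1, y=4)
  Distance 13: (x=1, y=1), (x=0, y=2), (x=0, y=4)
  Distance 14: (x=0, y=1)
  Distance 15: (x=0, y=0)
Total reachable: 37 (grid has 37 open cells total)

Answer: Reachable cells: 37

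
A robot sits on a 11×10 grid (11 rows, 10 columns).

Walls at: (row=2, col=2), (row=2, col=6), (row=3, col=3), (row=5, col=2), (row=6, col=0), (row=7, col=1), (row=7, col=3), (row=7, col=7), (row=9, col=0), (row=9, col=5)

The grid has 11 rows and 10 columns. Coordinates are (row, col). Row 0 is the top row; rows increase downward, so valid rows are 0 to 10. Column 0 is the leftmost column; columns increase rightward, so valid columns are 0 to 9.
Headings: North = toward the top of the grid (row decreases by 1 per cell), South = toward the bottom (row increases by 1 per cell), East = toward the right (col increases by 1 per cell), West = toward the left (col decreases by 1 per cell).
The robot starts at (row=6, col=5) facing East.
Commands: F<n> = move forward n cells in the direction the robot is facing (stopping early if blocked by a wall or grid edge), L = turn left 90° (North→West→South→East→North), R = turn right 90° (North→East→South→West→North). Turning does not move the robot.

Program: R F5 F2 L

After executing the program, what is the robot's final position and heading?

Start: (row=6, col=5), facing East
  R: turn right, now facing South
  F5: move forward 2/5 (blocked), now at (row=8, col=5)
  F2: move forward 0/2 (blocked), now at (row=8, col=5)
  L: turn left, now facing East
Final: (row=8, col=5), facing East

Answer: Final position: (row=8, col=5), facing East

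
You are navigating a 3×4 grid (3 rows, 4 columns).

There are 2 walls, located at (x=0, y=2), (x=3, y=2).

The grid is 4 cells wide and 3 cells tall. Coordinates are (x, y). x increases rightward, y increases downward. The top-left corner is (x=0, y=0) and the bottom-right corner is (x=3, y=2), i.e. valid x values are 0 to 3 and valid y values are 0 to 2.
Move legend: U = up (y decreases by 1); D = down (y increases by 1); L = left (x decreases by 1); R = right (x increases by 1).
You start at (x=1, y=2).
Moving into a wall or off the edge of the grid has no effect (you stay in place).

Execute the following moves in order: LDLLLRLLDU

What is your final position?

Start: (x=1, y=2)
  L (left): blocked, stay at (x=1, y=2)
  D (down): blocked, stay at (x=1, y=2)
  [×3]L (left): blocked, stay at (x=1, y=2)
  R (right): (x=1, y=2) -> (x=2, y=2)
  L (left): (x=2, y=2) -> (x=1, y=2)
  L (left): blocked, stay at (x=1, y=2)
  D (down): blocked, stay at (x=1, y=2)
  U (up): (x=1, y=2) -> (x=1, y=1)
Final: (x=1, y=1)

Answer: Final position: (x=1, y=1)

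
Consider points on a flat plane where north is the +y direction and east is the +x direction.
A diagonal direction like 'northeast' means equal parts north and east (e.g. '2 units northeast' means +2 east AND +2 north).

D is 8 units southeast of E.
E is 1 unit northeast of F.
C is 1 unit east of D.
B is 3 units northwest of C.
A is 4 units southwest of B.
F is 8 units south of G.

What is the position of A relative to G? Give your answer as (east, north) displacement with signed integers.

Answer: A is at (east=3, north=-16) relative to G.

Derivation:
Place G at the origin (east=0, north=0).
  F is 8 units south of G: delta (east=+0, north=-8); F at (east=0, north=-8).
  E is 1 unit northeast of F: delta (east=+1, north=+1); E at (east=1, north=-7).
  D is 8 units southeast of E: delta (east=+8, north=-8); D at (east=9, north=-15).
  C is 1 unit east of D: delta (east=+1, north=+0); C at (east=10, north=-15).
  B is 3 units northwest of C: delta (east=-3, north=+3); B at (east=7, north=-12).
  A is 4 units southwest of B: delta (east=-4, north=-4); A at (east=3, north=-16).
Therefore A relative to G: (east=3, north=-16).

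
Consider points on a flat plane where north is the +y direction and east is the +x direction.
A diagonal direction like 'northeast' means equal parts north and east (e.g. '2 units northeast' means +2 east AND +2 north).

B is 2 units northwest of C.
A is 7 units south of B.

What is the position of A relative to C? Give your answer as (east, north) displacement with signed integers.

Place C at the origin (east=0, north=0).
  B is 2 units northwest of C: delta (east=-2, north=+2); B at (east=-2, north=2).
  A is 7 units south of B: delta (east=+0, north=-7); A at (east=-2, north=-5).
Therefore A relative to C: (east=-2, north=-5).

Answer: A is at (east=-2, north=-5) relative to C.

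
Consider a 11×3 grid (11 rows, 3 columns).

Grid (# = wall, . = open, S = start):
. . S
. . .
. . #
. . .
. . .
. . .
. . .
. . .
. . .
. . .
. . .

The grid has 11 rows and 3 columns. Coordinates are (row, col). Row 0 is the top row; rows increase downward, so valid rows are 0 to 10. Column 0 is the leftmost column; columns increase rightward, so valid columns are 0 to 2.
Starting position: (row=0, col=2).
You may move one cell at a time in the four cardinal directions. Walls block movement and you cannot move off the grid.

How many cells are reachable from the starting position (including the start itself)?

Answer: Reachable cells: 32

Derivation:
BFS flood-fill from (row=0, col=2):
  Distance 0: (row=0, col=2)
  Distance 1: (row=0, col=1), (row=1, col=2)
  Distance 2: (row=0, col=0), (row=1, col=1)
  Distance 3: (row=1, col=0), (row=2, col=1)
  Distance 4: (row=2, col=0), (row=3, col=1)
  Distance 5: (row=3, col=0), (row=3, col=2), (row=4, col=1)
  Distance 6: (row=4, col=0), (row=4, col=2), (row=5, col=1)
  Distance 7: (row=5, col=0), (row=5, col=2), (row=6, col=1)
  Distance 8: (row=6, col=0), (row=6, col=2), (row=7, col=1)
  Distance 9: (row=7, col=0), (row=7, col=2), (row=8, col=1)
  Distance 10: (row=8, col=0), (row=8, col=2), (row=9, col=1)
  Distance 11: (row=9, col=0), (row=9, col=2), (row=10, col=1)
  Distance 12: (row=10, col=0), (row=10, col=2)
Total reachable: 32 (grid has 32 open cells total)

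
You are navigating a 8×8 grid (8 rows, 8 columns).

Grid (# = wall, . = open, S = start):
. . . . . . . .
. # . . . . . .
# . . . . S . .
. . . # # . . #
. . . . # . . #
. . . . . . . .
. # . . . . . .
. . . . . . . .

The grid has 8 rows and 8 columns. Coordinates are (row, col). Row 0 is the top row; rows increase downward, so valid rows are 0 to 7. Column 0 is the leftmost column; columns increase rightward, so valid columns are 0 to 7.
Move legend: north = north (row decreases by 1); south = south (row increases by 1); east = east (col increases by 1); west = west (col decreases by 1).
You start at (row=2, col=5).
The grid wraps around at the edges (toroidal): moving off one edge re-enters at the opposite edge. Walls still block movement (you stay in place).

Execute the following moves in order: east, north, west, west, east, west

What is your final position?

Start: (row=2, col=5)
  east (east): (row=2, col=5) -> (row=2, col=6)
  north (north): (row=2, col=6) -> (row=1, col=6)
  west (west): (row=1, col=6) -> (row=1, col=5)
  west (west): (row=1, col=5) -> (row=1, col=4)
  east (east): (row=1, col=4) -> (row=1, col=5)
  west (west): (row=1, col=5) -> (row=1, col=4)
Final: (row=1, col=4)

Answer: Final position: (row=1, col=4)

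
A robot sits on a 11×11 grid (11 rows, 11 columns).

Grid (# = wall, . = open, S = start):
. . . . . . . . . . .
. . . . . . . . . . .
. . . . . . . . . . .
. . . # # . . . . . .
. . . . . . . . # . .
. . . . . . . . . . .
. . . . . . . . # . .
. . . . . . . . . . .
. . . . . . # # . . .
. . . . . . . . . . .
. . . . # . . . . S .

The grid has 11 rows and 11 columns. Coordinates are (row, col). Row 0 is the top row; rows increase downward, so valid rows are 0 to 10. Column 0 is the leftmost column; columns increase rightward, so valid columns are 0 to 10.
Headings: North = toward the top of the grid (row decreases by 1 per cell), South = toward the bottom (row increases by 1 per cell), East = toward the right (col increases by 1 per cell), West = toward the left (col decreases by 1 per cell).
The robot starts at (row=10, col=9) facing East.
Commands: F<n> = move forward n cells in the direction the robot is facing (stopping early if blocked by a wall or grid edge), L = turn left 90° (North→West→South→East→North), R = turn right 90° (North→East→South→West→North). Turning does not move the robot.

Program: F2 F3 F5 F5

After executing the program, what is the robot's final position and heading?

Start: (row=10, col=9), facing East
  F2: move forward 1/2 (blocked), now at (row=10, col=10)
  F3: move forward 0/3 (blocked), now at (row=10, col=10)
  F5: move forward 0/5 (blocked), now at (row=10, col=10)
  F5: move forward 0/5 (blocked), now at (row=10, col=10)
Final: (row=10, col=10), facing East

Answer: Final position: (row=10, col=10), facing East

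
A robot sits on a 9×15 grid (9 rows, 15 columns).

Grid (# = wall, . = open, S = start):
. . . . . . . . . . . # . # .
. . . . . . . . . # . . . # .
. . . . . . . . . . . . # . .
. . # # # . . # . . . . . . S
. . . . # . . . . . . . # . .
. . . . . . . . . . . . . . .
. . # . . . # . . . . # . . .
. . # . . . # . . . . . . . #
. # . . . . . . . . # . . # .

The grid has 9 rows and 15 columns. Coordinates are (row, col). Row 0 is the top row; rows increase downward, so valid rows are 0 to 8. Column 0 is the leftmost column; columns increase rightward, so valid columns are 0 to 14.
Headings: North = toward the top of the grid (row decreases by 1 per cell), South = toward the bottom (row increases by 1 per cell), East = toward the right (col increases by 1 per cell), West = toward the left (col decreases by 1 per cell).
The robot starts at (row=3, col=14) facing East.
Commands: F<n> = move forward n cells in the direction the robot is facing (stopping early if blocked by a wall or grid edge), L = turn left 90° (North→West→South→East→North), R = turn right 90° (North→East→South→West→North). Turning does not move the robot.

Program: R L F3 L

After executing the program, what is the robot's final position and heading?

Answer: Final position: (row=3, col=14), facing North

Derivation:
Start: (row=3, col=14), facing East
  R: turn right, now facing South
  L: turn left, now facing East
  F3: move forward 0/3 (blocked), now at (row=3, col=14)
  L: turn left, now facing North
Final: (row=3, col=14), facing North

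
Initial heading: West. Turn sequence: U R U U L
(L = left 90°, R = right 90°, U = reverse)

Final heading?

Start: West
  U (U-turn (180°)) -> East
  R (right (90° clockwise)) -> South
  U (U-turn (180°)) -> North
  U (U-turn (180°)) -> South
  L (left (90° counter-clockwise)) -> East
Final: East

Answer: Final heading: East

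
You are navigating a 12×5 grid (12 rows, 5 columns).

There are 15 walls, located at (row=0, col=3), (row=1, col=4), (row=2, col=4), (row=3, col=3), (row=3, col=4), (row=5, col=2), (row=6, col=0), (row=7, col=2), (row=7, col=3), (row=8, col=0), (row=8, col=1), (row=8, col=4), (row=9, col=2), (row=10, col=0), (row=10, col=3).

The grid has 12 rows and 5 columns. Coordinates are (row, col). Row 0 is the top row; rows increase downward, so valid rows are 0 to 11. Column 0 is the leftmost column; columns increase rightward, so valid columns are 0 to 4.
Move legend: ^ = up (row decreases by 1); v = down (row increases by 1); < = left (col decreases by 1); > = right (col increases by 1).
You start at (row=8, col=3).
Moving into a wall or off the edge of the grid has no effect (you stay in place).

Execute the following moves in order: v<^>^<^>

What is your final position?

Answer: Final position: (row=8, col=3)

Derivation:
Start: (row=8, col=3)
  v (down): (row=8, col=3) -> (row=9, col=3)
  < (left): blocked, stay at (row=9, col=3)
  ^ (up): (row=9, col=3) -> (row=8, col=3)
  > (right): blocked, stay at (row=8, col=3)
  ^ (up): blocked, stay at (row=8, col=3)
  < (left): (row=8, col=3) -> (row=8, col=2)
  ^ (up): blocked, stay at (row=8, col=2)
  > (right): (row=8, col=2) -> (row=8, col=3)
Final: (row=8, col=3)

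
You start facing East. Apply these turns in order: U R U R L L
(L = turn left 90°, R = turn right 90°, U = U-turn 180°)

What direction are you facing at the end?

Start: East
  U (U-turn (180°)) -> West
  R (right (90° clockwise)) -> North
  U (U-turn (180°)) -> South
  R (right (90° clockwise)) -> West
  L (left (90° counter-clockwise)) -> South
  L (left (90° counter-clockwise)) -> East
Final: East

Answer: Final heading: East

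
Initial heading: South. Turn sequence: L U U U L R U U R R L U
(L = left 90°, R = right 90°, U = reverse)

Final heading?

Start: South
  L (left (90° counter-clockwise)) -> East
  U (U-turn (180°)) -> West
  U (U-turn (180°)) -> East
  U (U-turn (180°)) -> West
  L (left (90° counter-clockwise)) -> South
  R (right (90° clockwise)) -> West
  U (U-turn (180°)) -> East
  U (U-turn (180°)) -> West
  R (right (90° clockwise)) -> North
  R (right (90° clockwise)) -> East
  L (left (90° counter-clockwise)) -> North
  U (U-turn (180°)) -> South
Final: South

Answer: Final heading: South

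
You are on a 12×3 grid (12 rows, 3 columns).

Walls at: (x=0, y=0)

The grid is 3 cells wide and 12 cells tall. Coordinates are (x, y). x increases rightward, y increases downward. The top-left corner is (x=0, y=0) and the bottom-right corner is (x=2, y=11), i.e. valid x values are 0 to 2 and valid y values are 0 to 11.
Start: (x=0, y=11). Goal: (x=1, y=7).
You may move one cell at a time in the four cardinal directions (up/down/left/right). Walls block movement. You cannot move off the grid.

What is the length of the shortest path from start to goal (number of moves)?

BFS from (x=0, y=11) until reaching (x=1, y=7):
  Distance 0: (x=0, y=11)
  Distance 1: (x=0, y=10), (x=1, y=11)
  Distance 2: (x=0, y=9), (x=1, y=10), (x=2, y=11)
  Distance 3: (x=0, y=8), (x=1, y=9), (x=2, y=10)
  Distance 4: (x=0, y=7), (x=1, y=8), (x=2, y=9)
  Distance 5: (x=0, y=6), (x=1, y=7), (x=2, y=8)  <- goal reached here
One shortest path (5 moves): (x=0, y=11) -> (x=1, y=11) -> (x=1, y=10) -> (x=1, y=9) -> (x=1, y=8) -> (x=1, y=7)

Answer: Shortest path length: 5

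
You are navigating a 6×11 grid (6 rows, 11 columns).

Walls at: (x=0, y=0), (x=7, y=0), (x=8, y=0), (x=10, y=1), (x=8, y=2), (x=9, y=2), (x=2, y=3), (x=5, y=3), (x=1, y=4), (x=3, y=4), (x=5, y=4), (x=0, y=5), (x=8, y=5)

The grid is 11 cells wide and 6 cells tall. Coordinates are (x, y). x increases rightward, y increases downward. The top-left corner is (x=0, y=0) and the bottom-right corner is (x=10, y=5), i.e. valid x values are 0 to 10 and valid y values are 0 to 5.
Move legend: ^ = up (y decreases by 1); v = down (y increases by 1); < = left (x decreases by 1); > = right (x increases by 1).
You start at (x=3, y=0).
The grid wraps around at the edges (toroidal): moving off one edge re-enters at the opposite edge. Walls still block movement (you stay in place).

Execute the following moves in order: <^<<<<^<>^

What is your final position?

Answer: Final position: (x=2, y=4)

Derivation:
Start: (x=3, y=0)
  < (left): (x=3, y=0) -> (x=2, y=0)
  ^ (up): (x=2, y=0) -> (x=2, y=5)
  < (left): (x=2, y=5) -> (x=1, y=5)
  [×3]< (left): blocked, stay at (x=1, y=5)
  ^ (up): blocked, stay at (x=1, y=5)
  < (left): blocked, stay at (x=1, y=5)
  > (right): (x=1, y=5) -> (x=2, y=5)
  ^ (up): (x=2, y=5) -> (x=2, y=4)
Final: (x=2, y=4)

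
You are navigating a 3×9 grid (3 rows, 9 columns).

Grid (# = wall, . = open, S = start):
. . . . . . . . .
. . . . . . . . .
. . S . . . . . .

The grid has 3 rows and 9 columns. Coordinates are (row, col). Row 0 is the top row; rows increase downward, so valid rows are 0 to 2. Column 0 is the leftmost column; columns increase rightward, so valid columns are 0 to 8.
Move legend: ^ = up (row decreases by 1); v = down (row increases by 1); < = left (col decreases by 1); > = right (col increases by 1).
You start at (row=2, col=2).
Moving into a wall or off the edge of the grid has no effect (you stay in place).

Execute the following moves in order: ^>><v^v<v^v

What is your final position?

Answer: Final position: (row=2, col=2)

Derivation:
Start: (row=2, col=2)
  ^ (up): (row=2, col=2) -> (row=1, col=2)
  > (right): (row=1, col=2) -> (row=1, col=3)
  > (right): (row=1, col=3) -> (row=1, col=4)
  < (left): (row=1, col=4) -> (row=1, col=3)
  v (down): (row=1, col=3) -> (row=2, col=3)
  ^ (up): (row=2, col=3) -> (row=1, col=3)
  v (down): (row=1, col=3) -> (row=2, col=3)
  < (left): (row=2, col=3) -> (row=2, col=2)
  v (down): blocked, stay at (row=2, col=2)
  ^ (up): (row=2, col=2) -> (row=1, col=2)
  v (down): (row=1, col=2) -> (row=2, col=2)
Final: (row=2, col=2)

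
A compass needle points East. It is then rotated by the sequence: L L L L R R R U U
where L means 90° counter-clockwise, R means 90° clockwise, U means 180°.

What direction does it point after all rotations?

Start: East
  L (left (90° counter-clockwise)) -> North
  L (left (90° counter-clockwise)) -> West
  L (left (90° counter-clockwise)) -> South
  L (left (90° counter-clockwise)) -> East
  R (right (90° clockwise)) -> South
  R (right (90° clockwise)) -> West
  R (right (90° clockwise)) -> North
  U (U-turn (180°)) -> South
  U (U-turn (180°)) -> North
Final: North

Answer: Final heading: North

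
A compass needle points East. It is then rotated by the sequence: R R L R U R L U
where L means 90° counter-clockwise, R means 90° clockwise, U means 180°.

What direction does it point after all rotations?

Answer: Final heading: West

Derivation:
Start: East
  R (right (90° clockwise)) -> South
  R (right (90° clockwise)) -> West
  L (left (90° counter-clockwise)) -> South
  R (right (90° clockwise)) -> West
  U (U-turn (180°)) -> East
  R (right (90° clockwise)) -> South
  L (left (90° counter-clockwise)) -> East
  U (U-turn (180°)) -> West
Final: West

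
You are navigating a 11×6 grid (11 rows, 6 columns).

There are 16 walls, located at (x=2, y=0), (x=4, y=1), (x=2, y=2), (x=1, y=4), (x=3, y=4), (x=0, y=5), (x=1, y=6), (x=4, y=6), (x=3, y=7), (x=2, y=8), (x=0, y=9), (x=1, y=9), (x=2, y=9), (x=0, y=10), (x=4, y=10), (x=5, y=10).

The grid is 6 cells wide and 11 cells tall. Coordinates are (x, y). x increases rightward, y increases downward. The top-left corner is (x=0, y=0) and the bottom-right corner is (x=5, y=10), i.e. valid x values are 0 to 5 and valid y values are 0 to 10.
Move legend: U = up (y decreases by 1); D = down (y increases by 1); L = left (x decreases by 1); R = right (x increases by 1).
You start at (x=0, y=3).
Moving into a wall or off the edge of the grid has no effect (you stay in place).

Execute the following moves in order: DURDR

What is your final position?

Answer: Final position: (x=2, y=3)

Derivation:
Start: (x=0, y=3)
  D (down): (x=0, y=3) -> (x=0, y=4)
  U (up): (x=0, y=4) -> (x=0, y=3)
  R (right): (x=0, y=3) -> (x=1, y=3)
  D (down): blocked, stay at (x=1, y=3)
  R (right): (x=1, y=3) -> (x=2, y=3)
Final: (x=2, y=3)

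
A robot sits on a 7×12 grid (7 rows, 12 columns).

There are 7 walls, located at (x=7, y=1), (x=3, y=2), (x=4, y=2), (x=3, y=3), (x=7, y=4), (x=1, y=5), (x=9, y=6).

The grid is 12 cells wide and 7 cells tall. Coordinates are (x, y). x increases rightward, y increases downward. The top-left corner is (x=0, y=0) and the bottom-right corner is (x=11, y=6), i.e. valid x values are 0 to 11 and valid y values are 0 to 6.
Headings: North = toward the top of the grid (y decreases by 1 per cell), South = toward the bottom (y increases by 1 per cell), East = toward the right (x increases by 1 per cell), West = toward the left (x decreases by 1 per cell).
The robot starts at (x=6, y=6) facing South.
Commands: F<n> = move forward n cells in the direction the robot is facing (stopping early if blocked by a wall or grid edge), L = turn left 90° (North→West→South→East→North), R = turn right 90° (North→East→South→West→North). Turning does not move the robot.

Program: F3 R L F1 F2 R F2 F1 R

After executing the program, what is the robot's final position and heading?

Start: (x=6, y=6), facing South
  F3: move forward 0/3 (blocked), now at (x=6, y=6)
  R: turn right, now facing West
  L: turn left, now facing South
  F1: move forward 0/1 (blocked), now at (x=6, y=6)
  F2: move forward 0/2 (blocked), now at (x=6, y=6)
  R: turn right, now facing West
  F2: move forward 2, now at (x=4, y=6)
  F1: move forward 1, now at (x=3, y=6)
  R: turn right, now facing North
Final: (x=3, y=6), facing North

Answer: Final position: (x=3, y=6), facing North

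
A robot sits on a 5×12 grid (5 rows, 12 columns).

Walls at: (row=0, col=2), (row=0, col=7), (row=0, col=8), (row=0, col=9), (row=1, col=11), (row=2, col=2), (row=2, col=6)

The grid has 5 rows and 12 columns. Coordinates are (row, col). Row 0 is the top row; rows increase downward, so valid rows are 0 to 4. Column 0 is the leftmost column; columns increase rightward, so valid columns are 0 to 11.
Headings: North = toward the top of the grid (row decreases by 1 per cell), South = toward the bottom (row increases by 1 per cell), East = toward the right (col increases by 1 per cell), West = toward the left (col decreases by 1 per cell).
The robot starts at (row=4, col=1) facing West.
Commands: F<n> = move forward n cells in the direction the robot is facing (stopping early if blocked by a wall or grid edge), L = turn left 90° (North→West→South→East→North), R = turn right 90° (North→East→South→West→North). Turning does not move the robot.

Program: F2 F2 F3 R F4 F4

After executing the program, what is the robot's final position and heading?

Answer: Final position: (row=0, col=0), facing North

Derivation:
Start: (row=4, col=1), facing West
  F2: move forward 1/2 (blocked), now at (row=4, col=0)
  F2: move forward 0/2 (blocked), now at (row=4, col=0)
  F3: move forward 0/3 (blocked), now at (row=4, col=0)
  R: turn right, now facing North
  F4: move forward 4, now at (row=0, col=0)
  F4: move forward 0/4 (blocked), now at (row=0, col=0)
Final: (row=0, col=0), facing North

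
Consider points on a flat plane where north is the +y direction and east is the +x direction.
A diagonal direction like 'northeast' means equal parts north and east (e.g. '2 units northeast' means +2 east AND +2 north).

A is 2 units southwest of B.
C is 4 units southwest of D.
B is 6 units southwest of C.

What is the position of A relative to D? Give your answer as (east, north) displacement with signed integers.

Place D at the origin (east=0, north=0).
  C is 4 units southwest of D: delta (east=-4, north=-4); C at (east=-4, north=-4).
  B is 6 units southwest of C: delta (east=-6, north=-6); B at (east=-10, north=-10).
  A is 2 units southwest of B: delta (east=-2, north=-2); A at (east=-12, north=-12).
Therefore A relative to D: (east=-12, north=-12).

Answer: A is at (east=-12, north=-12) relative to D.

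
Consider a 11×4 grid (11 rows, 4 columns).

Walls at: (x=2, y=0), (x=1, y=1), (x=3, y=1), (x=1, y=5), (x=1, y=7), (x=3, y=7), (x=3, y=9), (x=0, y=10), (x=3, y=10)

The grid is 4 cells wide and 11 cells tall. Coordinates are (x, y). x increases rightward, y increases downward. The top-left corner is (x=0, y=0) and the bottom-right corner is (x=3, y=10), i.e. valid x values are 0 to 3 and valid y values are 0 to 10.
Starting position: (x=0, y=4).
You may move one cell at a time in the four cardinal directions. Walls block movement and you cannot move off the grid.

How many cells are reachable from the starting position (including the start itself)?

BFS flood-fill from (x=0, y=4):
  Distance 0: (x=0, y=4)
  Distance 1: (x=0, y=3), (x=1, y=4), (x=0, y=5)
  Distance 2: (x=0, y=2), (x=1, y=3), (x=2, y=4), (x=0, y=6)
  Distance 3: (x=0, y=1), (x=1, y=2), (x=2, y=3), (x=3, y=4), (x=2, y=5), (x=1, y=6), (x=0, y=7)
  Distance 4: (x=0, y=0), (x=2, y=2), (x=3, y=3), (x=3, y=5), (x=2, y=6), (x=0, y=8)
  Distance 5: (x=1, y=0), (x=2, y=1), (x=3, y=2), (x=3, y=6), (x=2, y=7), (x=1, y=8), (x=0, y=9)
  Distance 6: (x=2, y=8), (x=1, y=9)
  Distance 7: (x=3, y=8), (x=2, y=9), (x=1, y=10)
  Distance 8: (x=2, y=10)
Total reachable: 34 (grid has 35 open cells total)

Answer: Reachable cells: 34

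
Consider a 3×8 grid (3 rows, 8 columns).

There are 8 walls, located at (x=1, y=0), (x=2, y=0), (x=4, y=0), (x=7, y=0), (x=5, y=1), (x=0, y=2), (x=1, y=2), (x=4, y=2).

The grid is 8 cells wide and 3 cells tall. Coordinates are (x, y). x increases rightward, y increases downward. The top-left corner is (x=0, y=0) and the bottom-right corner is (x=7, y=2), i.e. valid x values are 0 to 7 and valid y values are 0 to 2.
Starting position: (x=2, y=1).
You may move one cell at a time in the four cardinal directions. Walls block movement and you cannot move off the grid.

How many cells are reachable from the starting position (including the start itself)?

BFS flood-fill from (x=2, y=1):
  Distance 0: (x=2, y=1)
  Distance 1: (x=1, y=1), (x=3, y=1), (x=2, y=2)
  Distance 2: (x=3, y=0), (x=0, y=1), (x=4, y=1), (x=3, y=2)
  Distance 3: (x=0, y=0)
Total reachable: 9 (grid has 16 open cells total)

Answer: Reachable cells: 9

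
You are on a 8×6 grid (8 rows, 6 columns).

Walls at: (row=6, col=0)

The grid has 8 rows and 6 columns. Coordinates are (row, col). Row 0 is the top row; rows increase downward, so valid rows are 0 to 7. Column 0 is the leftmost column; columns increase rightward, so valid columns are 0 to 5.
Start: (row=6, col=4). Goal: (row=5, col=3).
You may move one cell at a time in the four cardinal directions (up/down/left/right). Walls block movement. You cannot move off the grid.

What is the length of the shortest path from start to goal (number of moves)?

BFS from (row=6, col=4) until reaching (row=5, col=3):
  Distance 0: (row=6, col=4)
  Distance 1: (row=5, col=4), (row=6, col=3), (row=6, col=5), (row=7, col=4)
  Distance 2: (row=4, col=4), (row=5, col=3), (row=5, col=5), (row=6, col=2), (row=7, col=3), (row=7, col=5)  <- goal reached here
One shortest path (2 moves): (row=6, col=4) -> (row=6, col=3) -> (row=5, col=3)

Answer: Shortest path length: 2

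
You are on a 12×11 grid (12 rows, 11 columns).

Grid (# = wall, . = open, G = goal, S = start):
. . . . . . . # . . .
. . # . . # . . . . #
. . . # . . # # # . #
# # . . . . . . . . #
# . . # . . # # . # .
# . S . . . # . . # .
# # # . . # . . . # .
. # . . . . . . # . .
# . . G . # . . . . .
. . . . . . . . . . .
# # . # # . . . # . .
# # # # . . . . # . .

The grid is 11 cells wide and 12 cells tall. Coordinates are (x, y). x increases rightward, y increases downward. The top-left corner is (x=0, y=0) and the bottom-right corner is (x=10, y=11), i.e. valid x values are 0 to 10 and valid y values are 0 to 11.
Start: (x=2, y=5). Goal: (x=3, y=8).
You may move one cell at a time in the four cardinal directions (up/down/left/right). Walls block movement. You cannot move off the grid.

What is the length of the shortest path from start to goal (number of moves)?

Answer: Shortest path length: 4

Derivation:
BFS from (x=2, y=5) until reaching (x=3, y=8):
  Distance 0: (x=2, y=5)
  Distance 1: (x=2, y=4), (x=1, y=5), (x=3, y=5)
  Distance 2: (x=2, y=3), (x=1, y=4), (x=4, y=5), (x=3, y=6)
  Distance 3: (x=2, y=2), (x=3, y=3), (x=4, y=4), (x=5, y=5), (x=4, y=6), (x=3, y=7)
  Distance 4: (x=1, y=2), (x=4, y=3), (x=5, y=4), (x=2, y=7), (x=4, y=7), (x=3, y=8)  <- goal reached here
One shortest path (4 moves): (x=2, y=5) -> (x=3, y=5) -> (x=3, y=6) -> (x=3, y=7) -> (x=3, y=8)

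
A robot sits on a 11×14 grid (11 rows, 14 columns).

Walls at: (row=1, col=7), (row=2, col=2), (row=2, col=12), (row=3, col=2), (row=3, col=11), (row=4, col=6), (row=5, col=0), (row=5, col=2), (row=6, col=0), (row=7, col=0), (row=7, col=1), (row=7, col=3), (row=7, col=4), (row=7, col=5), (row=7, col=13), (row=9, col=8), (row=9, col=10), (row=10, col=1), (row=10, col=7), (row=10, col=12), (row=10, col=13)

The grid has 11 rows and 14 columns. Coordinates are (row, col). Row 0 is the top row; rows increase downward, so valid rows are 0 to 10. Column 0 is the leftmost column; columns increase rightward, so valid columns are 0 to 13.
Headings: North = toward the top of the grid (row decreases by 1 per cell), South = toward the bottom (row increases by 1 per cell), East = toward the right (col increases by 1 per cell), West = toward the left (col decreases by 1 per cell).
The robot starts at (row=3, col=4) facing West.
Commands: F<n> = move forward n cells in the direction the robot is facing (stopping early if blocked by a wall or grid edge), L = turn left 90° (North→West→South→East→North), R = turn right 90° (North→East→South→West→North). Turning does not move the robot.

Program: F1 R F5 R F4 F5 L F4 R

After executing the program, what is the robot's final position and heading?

Start: (row=3, col=4), facing West
  F1: move forward 1, now at (row=3, col=3)
  R: turn right, now facing North
  F5: move forward 3/5 (blocked), now at (row=0, col=3)
  R: turn right, now facing East
  F4: move forward 4, now at (row=0, col=7)
  F5: move forward 5, now at (row=0, col=12)
  L: turn left, now facing North
  F4: move forward 0/4 (blocked), now at (row=0, col=12)
  R: turn right, now facing East
Final: (row=0, col=12), facing East

Answer: Final position: (row=0, col=12), facing East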